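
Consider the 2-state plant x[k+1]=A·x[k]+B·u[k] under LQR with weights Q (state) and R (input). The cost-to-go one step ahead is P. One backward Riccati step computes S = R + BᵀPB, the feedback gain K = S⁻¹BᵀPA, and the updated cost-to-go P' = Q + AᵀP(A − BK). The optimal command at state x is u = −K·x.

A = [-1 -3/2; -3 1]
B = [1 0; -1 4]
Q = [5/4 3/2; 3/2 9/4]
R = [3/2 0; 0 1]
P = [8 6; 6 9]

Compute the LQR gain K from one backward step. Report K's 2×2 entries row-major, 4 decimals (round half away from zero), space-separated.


-0.7126 -1.0895 -0.9693 -0.0902

BᵀP = [2.0000 -3.0000; 24.0000 36.0000]
S = R + BᵀPB = [3/2 0; 0 1] + [5.0000 -12.0000; -12.0000 144.0000] = [6.5000 -12.0000; -12.0000 145.0000]
BᵀPA = [7.0000 -6.0000; -132.0000 0.0000]
K = S⁻¹·BᵀPA = [-0.7126 -1.0895; -0.9693 -0.0902]
A−BK = [-0.2874 -0.4105; 0.1647 0.2711]
AᵀP(A−BK) = [2.0382 1.7245; 1.7245 2.4627]
P' = Q + AᵀP(A−BK) = [3.2882 3.2245; 3.2245 4.7127]
tr(P') = 8.0009


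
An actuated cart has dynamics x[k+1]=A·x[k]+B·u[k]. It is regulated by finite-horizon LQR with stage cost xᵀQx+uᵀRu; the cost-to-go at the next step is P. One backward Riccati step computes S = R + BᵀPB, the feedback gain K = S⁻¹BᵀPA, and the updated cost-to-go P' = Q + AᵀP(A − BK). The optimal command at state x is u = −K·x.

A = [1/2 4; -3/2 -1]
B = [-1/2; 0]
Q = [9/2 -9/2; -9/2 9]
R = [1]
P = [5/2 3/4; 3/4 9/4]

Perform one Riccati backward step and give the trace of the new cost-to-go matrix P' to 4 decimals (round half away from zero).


41.1466

BᵀP = [-1.2500 -0.3750]
S = R + BᵀPB = [1] + [0.6250] = [1.6250]
BᵀPA = [-0.0625 -4.6250]
K = S⁻¹·BᵀPA = [-0.0385 -2.8462]
A−BK = [0.4808 2.5769; -1.5000 -1.0000]
AᵀP(A−BK) = [4.5601 3.3221; 3.3221 23.0865]
P' = Q + AᵀP(A−BK) = [9.0601 -1.1779; -1.1779 32.0865]
tr(P') = 41.1466


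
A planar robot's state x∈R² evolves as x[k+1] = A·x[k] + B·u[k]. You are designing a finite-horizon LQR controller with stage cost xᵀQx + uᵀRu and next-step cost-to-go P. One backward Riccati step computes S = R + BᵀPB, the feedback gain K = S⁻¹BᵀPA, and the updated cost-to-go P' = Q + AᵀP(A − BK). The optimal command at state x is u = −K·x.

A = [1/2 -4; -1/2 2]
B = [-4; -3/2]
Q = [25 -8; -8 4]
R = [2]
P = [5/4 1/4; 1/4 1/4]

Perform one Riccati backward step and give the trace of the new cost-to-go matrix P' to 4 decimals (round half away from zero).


BᵀP = [-5.3750 -1.3750]
S = R + BᵀPB = [2] + [23.5625] = [25.5625]
BᵀPA = [-2.0000 18.7500]
K = S⁻¹·BᵀPA = [-0.0782 0.7335]
A−BK = [0.1870 -1.0660; -0.6174 3.1002]
AᵀP(A−BK) = [0.0935 -0.5330; -0.5330 3.2469]
P' = Q + AᵀP(A−BK) = [25.0935 -8.5330; -8.5330 7.2469]
tr(P') = 32.3405

32.3405


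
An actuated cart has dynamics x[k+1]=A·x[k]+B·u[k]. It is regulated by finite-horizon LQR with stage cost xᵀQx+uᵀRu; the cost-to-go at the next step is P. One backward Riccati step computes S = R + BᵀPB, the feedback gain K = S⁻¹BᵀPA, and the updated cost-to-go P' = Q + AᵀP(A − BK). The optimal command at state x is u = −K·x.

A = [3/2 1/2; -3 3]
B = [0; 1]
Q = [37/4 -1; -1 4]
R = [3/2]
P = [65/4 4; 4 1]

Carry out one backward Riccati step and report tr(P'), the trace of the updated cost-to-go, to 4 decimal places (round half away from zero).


BᵀP = [4.0000 1.0000]
S = R + BᵀPB = [3/2] + [1.0000] = [2.5000]
BᵀPA = [3.0000 5.0000]
K = S⁻¹·BᵀPA = [1.2000 2.0000]
A−BK = [1.5000 0.5000; -4.2000 1.0000]
AᵀP(A−BK) = [5.9625 9.1875; 9.1875 15.0625]
P' = Q + AᵀP(A−BK) = [15.2125 8.1875; 8.1875 19.0625]
tr(P') = 34.2750

34.2750


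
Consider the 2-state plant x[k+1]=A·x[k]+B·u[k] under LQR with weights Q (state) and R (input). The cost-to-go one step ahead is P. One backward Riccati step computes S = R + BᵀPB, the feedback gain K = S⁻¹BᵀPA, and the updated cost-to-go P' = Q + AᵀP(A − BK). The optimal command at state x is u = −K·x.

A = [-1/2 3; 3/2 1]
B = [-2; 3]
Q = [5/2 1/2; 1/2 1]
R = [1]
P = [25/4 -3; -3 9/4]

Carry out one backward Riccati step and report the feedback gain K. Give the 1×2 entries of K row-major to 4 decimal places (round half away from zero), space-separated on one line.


BᵀP = [-21.5000 12.7500]
S = R + BᵀPB = [1] + [81.2500] = [82.2500]
BᵀPA = [29.8750 -51.7500]
K = S⁻¹·BᵀPA = [0.3632 -0.6292]
A−BK = [0.2264 1.7416; 0.4103 2.8875]
AᵀP(A−BK) = [0.2737 0.7967; 0.7967 7.9400]
P' = Q + AᵀP(A−BK) = [2.7737 1.2967; 1.2967 8.9400]
tr(P') = 11.7137

0.3632 -0.6292


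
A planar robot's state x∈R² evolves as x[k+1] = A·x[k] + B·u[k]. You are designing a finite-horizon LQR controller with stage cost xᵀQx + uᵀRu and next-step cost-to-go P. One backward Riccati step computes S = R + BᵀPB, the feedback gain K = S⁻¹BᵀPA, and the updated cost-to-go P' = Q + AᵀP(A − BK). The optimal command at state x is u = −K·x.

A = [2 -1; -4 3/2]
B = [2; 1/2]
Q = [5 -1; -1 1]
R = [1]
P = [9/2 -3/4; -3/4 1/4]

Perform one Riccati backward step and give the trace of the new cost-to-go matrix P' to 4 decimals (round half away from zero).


11.3390

BᵀP = [8.6250 -1.3750]
S = R + BᵀPB = [1] + [16.5625] = [17.5625]
BᵀPA = [22.7500 -10.6875]
K = S⁻¹·BᵀPA = [1.2954 -0.6085]
A−BK = [-0.5907 0.2171; -4.6477 1.8043]
AᵀP(A−BK) = [4.5302 -1.9057; -1.9057 0.8087]
P' = Q + AᵀP(A−BK) = [9.5302 -2.9057; -2.9057 1.8087]
tr(P') = 11.3390


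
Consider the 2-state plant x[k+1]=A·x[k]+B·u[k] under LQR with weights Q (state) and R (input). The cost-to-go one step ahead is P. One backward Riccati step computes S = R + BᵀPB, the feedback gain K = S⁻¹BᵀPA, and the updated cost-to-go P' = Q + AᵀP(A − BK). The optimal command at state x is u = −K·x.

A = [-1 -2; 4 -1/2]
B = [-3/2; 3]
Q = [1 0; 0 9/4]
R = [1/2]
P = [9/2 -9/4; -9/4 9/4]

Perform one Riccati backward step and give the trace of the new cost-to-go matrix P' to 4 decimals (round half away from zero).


BᵀP = [-13.5000 10.1250]
S = R + BᵀPB = [1/2] + [50.6250] = [51.1250]
BᵀPA = [54.0000 21.9375]
K = S⁻¹·BᵀPA = [1.0562 0.4291]
A−BK = [0.5844 -1.3564; 0.8313 -1.7873]
AᵀP(A−BK) = [1.4633 -1.7961; -1.7961 4.6492]
P' = Q + AᵀP(A−BK) = [2.4633 -1.7961; -1.7961 6.8992]
tr(P') = 9.3625

9.3625


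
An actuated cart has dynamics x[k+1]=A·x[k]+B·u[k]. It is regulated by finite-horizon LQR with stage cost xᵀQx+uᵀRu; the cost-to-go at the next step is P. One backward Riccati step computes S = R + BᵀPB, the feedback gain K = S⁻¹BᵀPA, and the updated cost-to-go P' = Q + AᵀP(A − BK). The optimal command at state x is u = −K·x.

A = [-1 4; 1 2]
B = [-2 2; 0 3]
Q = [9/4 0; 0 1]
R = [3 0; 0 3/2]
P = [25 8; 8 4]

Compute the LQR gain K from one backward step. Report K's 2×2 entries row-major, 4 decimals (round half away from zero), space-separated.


0.5269 -0.9672 0.1370 0.8945

BᵀP = [-50.0000 -16.0000; 74.0000 28.0000]
S = R + BᵀPB = [3 0; 0 3/2] + [100.0000 -148.0000; -148.0000 232.0000] = [103.0000 -148.0000; -148.0000 233.5000]
BᵀPA = [34.0000 -232.0000; -46.0000 352.0000]
K = S⁻¹·BᵀPA = [0.5269 -0.9672; 0.1370 0.8945]
A−BK = [-0.2201 0.2767; 0.5891 -0.6834]
AᵀP(A−BK) = [1.3857 -1.9706; -1.9706 4.7631]
P' = Q + AᵀP(A−BK) = [3.6357 -1.9706; -1.9706 5.7631]
tr(P') = 9.3988


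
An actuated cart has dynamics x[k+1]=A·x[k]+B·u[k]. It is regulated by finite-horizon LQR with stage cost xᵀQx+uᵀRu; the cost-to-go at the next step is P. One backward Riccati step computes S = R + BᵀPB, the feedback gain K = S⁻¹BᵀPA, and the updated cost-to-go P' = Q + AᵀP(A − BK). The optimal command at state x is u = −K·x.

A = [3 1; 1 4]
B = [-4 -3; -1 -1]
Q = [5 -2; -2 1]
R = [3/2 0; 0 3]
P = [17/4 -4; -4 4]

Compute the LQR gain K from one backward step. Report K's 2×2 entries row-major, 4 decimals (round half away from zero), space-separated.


-0.5298 0.7588 -0.1856 0.1300

BᵀP = [-13.0000 12.0000; -8.7500 8.0000]
S = R + BᵀPB = [3/2 0; 0 3] + [40.0000 27.0000; 27.0000 18.2500] = [41.5000 27.0000; 27.0000 21.2500]
BᵀPA = [-27.0000 35.0000; -18.2500 23.2500]
K = S⁻¹·BᵀPA = [-0.5298 0.7588; -0.1856 0.1300]
A−BK = [0.3238 4.4252; 0.2845 4.8888]
AᵀP(A−BK) = [0.5568 -0.3900; -0.3900 6.6697]
P' = Q + AᵀP(A−BK) = [5.5568 -2.3900; -2.3900 7.6697]
tr(P') = 13.2265


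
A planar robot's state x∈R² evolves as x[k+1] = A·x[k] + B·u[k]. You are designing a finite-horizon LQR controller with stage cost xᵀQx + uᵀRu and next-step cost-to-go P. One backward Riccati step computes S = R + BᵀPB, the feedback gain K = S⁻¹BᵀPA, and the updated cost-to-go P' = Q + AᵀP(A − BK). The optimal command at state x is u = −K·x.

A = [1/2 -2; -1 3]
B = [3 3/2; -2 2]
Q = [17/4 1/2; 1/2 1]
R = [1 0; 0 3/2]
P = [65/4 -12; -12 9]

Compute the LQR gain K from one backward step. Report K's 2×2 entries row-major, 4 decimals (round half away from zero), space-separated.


BᵀP = [72.7500 -54.0000; 0.3750 0.0000]
S = R + BᵀPB = [1 0; 0 3/2] + [326.2500 1.1250; 1.1250 0.5625] = [327.2500 1.1250; 1.1250 2.0625]
BᵀPA = [90.3750 -307.5000; 0.1875 -0.7500]
K = S⁻¹·BᵀPA = [0.2764 -0.9402; -0.0598 0.1492]
A−BK = [-0.2394 0.5967; -0.3276 0.8213]
AᵀP(A−BK) = [0.0967 -0.3109; -0.3109 1.0122]
P' = Q + AᵀP(A−BK) = [4.3467 0.1891; 0.1891 2.0122]
tr(P') = 6.3590

0.2764 -0.9402 -0.0598 0.1492


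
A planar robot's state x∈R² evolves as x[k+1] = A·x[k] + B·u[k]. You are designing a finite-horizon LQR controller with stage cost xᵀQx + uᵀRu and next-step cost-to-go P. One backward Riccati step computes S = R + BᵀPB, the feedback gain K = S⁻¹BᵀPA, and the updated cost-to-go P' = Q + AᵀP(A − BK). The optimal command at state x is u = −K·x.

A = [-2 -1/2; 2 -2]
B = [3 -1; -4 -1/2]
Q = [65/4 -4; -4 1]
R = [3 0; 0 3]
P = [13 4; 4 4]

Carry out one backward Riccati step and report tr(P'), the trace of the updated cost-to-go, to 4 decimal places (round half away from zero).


23.8001

BᵀP = [23.0000 -4.0000; -15.0000 -6.0000]
S = R + BᵀPB = [3 0; 0 3] + [85.0000 -21.0000; -21.0000 18.0000] = [88.0000 -21.0000; -21.0000 21.0000]
BᵀPA = [-54.0000 -3.5000; 18.0000 19.5000]
K = S⁻¹·BᵀPA = [-0.5373 0.2388; 0.3198 1.1674]
A−BK = [-0.0682 -0.0490; 0.0107 -0.4611]
AᵀP(A−BK) = [1.2281 0.8827; 0.8827 5.3220]
P' = Q + AᵀP(A−BK) = [17.4781 -3.1173; -3.1173 6.3220]
tr(P') = 23.8001


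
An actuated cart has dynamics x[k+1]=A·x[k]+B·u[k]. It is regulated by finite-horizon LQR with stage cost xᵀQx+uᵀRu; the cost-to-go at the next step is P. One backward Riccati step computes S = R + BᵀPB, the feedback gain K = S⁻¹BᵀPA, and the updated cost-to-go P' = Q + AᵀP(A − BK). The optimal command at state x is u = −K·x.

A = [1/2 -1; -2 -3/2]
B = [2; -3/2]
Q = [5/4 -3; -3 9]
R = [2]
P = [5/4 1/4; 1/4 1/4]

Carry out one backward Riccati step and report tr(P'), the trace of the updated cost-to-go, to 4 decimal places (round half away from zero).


BᵀP = [2.1250 0.1250]
S = R + BᵀPB = [2] + [4.0625] = [6.0625]
BᵀPA = [0.8125 -2.3125]
K = S⁻¹·BᵀPA = [0.1340 -0.3814]
A−BK = [0.2320 -0.2371; -1.7990 -2.0722]
AᵀP(A−BK) = [0.7036 0.7474; 0.7474 1.6804]
P' = Q + AᵀP(A−BK) = [1.9536 -2.2526; -2.2526 10.6804]
tr(P') = 12.6340

12.6340


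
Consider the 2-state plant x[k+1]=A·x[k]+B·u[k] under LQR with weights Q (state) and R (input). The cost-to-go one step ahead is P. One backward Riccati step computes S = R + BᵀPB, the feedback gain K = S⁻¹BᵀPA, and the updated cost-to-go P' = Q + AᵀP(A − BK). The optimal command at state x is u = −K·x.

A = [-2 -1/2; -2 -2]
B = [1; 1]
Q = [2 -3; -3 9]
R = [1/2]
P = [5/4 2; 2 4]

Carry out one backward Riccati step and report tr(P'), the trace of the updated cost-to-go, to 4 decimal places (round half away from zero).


BᵀP = [3.2500 6.0000]
S = R + BᵀPB = [1/2] + [9.2500] = [9.7500]
BᵀPA = [-18.5000 -13.6250]
K = S⁻¹·BᵀPA = [-1.8974 -1.3974]
A−BK = [-0.1026 0.8974; -0.1026 -0.6026]
AᵀP(A−BK) = [1.8974 1.3974; 1.3974 1.2724]
P' = Q + AᵀP(A−BK) = [3.8974 -1.6026; -1.6026 10.2724]
tr(P') = 14.1699

14.1699


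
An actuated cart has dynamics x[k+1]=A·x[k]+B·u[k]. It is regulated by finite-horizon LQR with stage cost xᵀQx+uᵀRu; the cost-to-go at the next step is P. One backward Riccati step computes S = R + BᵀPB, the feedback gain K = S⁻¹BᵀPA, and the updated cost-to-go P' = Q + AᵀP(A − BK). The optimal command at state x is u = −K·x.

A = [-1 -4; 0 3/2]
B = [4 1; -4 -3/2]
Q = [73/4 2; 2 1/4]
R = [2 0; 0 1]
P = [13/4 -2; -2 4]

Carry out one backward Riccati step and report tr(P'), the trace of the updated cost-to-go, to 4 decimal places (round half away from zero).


BᵀP = [21.0000 -24.0000; 6.2500 -8.0000]
S = R + BᵀPB = [2 0; 0 1] + [180.0000 57.0000; 57.0000 18.2500] = [182.0000 57.0000; 57.0000 19.2500]
BᵀPA = [-21.0000 -120.0000; -6.2500 -37.0000]
K = S⁻¹·BᵀPA = [-0.1886 -0.7898; 0.2338 0.4165]
A−BK = [-0.4794 -1.2574; -0.4037 -1.0344]
AᵀP(A−BK) = [0.7505 2.0177; 2.0177 5.6365]
P' = Q + AᵀP(A−BK) = [19.0005 4.0177; 4.0177 5.8865]
tr(P') = 24.8870

24.8870


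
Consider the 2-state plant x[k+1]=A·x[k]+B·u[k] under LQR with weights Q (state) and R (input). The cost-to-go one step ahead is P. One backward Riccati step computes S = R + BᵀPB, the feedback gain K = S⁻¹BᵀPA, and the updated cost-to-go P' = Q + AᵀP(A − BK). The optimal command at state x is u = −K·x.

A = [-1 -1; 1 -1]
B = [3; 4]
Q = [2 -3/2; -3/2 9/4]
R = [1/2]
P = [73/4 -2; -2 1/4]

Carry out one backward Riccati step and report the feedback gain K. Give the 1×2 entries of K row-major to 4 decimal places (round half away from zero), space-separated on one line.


-0.4286 -0.3458

BᵀP = [46.7500 -5.0000]
S = R + BᵀPB = [1/2] + [120.2500] = [120.7500]
BᵀPA = [-51.7500 -41.7500]
K = S⁻¹·BᵀPA = [-0.4286 -0.3458]
A−BK = [0.2857 0.0373; 2.7143 0.3830]
AᵀP(A−BK) = [0.3214 0.1071; 0.1071 0.0647]
P' = Q + AᵀP(A−BK) = [2.3214 -1.3929; -1.3929 2.3147]
tr(P') = 4.6361


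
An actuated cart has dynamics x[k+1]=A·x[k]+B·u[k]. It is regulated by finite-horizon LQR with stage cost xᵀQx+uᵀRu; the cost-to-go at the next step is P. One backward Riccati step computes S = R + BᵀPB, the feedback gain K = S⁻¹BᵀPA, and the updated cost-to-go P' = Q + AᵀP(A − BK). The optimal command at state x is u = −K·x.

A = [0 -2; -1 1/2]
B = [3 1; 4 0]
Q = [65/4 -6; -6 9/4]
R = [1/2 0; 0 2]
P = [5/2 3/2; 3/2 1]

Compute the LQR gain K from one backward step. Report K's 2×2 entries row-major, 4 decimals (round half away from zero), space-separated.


-0.1159 -0.2899 0.0145 -0.0749

BᵀP = [13.5000 8.5000; 2.5000 1.5000]
S = R + BᵀPB = [1/2 0; 0 2] + [74.5000 13.5000; 13.5000 2.5000] = [75.0000 13.5000; 13.5000 4.5000]
BᵀPA = [-8.5000 -22.7500; -1.5000 -4.2500]
K = S⁻¹·BᵀPA = [-0.1159 -0.2899; 0.0145 -0.0749]
A−BK = [0.3333 -1.0556; -0.5362 1.6594]
AᵀP(A−BK) = [0.0362 -0.0761; -0.0761 0.3376]
P' = Q + AᵀP(A−BK) = [16.2862 -6.0761; -6.0761 2.5876]
tr(P') = 18.8738


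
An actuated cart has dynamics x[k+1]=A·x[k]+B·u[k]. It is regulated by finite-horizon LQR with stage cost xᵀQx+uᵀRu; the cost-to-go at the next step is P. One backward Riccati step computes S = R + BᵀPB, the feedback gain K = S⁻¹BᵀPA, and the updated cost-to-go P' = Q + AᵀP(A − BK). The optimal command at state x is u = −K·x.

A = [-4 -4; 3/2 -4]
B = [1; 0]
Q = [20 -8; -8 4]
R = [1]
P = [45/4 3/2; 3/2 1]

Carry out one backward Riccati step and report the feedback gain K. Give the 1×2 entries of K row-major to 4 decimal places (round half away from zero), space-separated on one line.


BᵀP = [11.2500 1.5000]
S = R + BᵀPB = [1] + [11.2500] = [12.2500]
BᵀPA = [-42.7500 -51.0000]
K = S⁻¹·BᵀPA = [-3.4898 -4.1633]
A−BK = [-0.5102 0.1633; 1.5000 -4.0000]
AᵀP(A−BK) = [15.0612 11.0204; 11.0204 31.6735]
P' = Q + AᵀP(A−BK) = [35.0612 3.0204; 3.0204 35.6735]
tr(P') = 70.7347

-3.4898 -4.1633


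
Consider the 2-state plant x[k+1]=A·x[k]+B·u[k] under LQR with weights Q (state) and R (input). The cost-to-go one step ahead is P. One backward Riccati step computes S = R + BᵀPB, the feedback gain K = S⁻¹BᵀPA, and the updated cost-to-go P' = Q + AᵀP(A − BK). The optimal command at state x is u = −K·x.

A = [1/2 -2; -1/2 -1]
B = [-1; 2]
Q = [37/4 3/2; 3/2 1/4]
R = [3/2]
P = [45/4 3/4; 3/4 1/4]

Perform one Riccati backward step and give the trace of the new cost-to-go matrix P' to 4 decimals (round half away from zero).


21.8663

BᵀP = [-9.7500 -0.2500]
S = R + BᵀPB = [3/2] + [9.2500] = [10.7500]
BᵀPA = [-4.7500 19.7500]
K = S⁻¹·BᵀPA = [-0.4419 1.8372]
A−BK = [0.0581 -0.1628; 0.3837 -4.6744]
AᵀP(A−BK) = [0.4012 -2.0233; -2.0233 11.9651]
P' = Q + AᵀP(A−BK) = [9.6512 -0.5233; -0.5233 12.2151]
tr(P') = 21.8663


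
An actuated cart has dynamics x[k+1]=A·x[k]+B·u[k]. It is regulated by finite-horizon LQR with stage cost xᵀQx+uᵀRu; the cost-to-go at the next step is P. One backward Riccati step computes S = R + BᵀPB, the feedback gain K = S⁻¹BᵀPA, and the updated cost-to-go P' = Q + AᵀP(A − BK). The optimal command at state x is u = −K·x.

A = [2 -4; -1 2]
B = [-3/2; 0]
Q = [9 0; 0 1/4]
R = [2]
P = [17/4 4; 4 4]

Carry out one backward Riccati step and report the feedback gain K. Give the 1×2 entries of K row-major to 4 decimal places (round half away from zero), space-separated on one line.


BᵀP = [-6.3750 -6.0000]
S = R + BᵀPB = [2] + [9.5625] = [11.5625]
BᵀPA = [-6.7500 13.5000]
K = S⁻¹·BᵀPA = [-0.5838 1.1676]
A−BK = [1.1243 -2.2486; -1.0000 2.0000]
AᵀP(A−BK) = [1.0595 -2.1189; -2.1189 4.2378]
P' = Q + AᵀP(A−BK) = [10.0595 -2.1189; -2.1189 4.4878]
tr(P') = 14.5473

-0.5838 1.1676


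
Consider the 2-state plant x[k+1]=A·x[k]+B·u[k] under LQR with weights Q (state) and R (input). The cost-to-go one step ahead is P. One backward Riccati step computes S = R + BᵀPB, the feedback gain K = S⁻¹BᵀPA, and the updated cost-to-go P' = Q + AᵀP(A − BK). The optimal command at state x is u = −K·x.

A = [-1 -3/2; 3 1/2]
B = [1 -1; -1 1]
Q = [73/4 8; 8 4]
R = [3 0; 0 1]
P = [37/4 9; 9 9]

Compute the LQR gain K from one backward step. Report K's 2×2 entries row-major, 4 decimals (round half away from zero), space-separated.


BᵀP = [0.2500 0.0000; -0.2500 0.0000]
S = R + BᵀPB = [3 0; 0 1] + [0.2500 -0.2500; -0.2500 0.2500] = [3.2500 -0.2500; -0.2500 1.2500]
BᵀPA = [-0.2500 -0.3750; 0.2500 0.3750]
K = S⁻¹·BᵀPA = [-0.0625 -0.0938; 0.1875 0.2813]
A−BK = [-0.7500 -1.1250; 2.7500 0.1250]
AᵀP(A−BK) = [36.1875 -17.7188; -17.7188 9.4219]
P' = Q + AᵀP(A−BK) = [54.4375 -9.7188; -9.7188 13.4219]
tr(P') = 67.8594

-0.0625 -0.0938 0.1875 0.2813


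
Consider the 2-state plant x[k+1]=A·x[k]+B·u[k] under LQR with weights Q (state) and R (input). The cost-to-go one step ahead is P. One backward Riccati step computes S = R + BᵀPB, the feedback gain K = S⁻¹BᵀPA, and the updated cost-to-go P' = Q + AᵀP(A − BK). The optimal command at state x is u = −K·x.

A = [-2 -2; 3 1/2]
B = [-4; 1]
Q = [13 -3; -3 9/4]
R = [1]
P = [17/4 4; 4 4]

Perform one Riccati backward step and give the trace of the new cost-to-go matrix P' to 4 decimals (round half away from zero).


BᵀP = [-13.0000 -12.0000]
S = R + BᵀPB = [1] + [40.0000] = [41.0000]
BᵀPA = [-10.0000 20.0000]
K = S⁻¹·BᵀPA = [-0.2439 0.4878]
A−BK = [-2.9756 -0.0488; 3.2439 0.0122]
AᵀP(A−BK) = [2.5610 -0.1220; -0.1220 0.2439]
P' = Q + AᵀP(A−BK) = [15.5610 -3.1220; -3.1220 2.4939]
tr(P') = 18.0549

18.0549


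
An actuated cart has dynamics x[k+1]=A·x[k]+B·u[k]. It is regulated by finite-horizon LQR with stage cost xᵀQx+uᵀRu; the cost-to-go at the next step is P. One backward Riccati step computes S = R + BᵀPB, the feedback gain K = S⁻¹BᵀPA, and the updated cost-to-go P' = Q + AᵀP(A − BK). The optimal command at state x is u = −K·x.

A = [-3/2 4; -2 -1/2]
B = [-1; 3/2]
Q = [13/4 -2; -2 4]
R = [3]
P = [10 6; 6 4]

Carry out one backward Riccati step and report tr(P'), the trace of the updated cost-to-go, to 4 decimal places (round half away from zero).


214.1875

BᵀP = [-1.0000 0.0000]
S = R + BᵀPB = [3] + [1.0000] = [4.0000]
BᵀPA = [1.5000 -4.0000]
K = S⁻¹·BᵀPA = [0.3750 -1.0000]
A−BK = [-1.1250 3.0000; -2.5625 1.0000]
AᵀP(A−BK) = [73.9375 -98.0000; -98.0000 133.0000]
P' = Q + AᵀP(A−BK) = [77.1875 -100.0000; -100.0000 137.0000]
tr(P') = 214.1875


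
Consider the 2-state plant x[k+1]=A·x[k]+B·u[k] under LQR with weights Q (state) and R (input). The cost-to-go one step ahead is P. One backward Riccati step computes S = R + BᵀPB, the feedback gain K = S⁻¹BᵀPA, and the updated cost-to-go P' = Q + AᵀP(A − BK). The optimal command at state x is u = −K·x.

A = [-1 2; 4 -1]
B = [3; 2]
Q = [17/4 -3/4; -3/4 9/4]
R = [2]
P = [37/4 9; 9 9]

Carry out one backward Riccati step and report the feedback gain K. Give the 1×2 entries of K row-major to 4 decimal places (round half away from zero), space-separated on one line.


0.5856 0.2028

BᵀP = [45.7500 45.0000]
S = R + BᵀPB = [2] + [227.2500] = [229.2500]
BᵀPA = [134.2500 46.5000]
K = S⁻¹·BᵀPA = [0.5856 0.2028]
A−BK = [-2.7568 1.3915; 2.8288 -1.4057]
AᵀP(A−BK) = [2.6325 -0.7306; -0.7306 0.5682]
P' = Q + AᵀP(A−BK) = [6.8825 -1.4806; -1.4806 2.8182]
tr(P') = 9.7007


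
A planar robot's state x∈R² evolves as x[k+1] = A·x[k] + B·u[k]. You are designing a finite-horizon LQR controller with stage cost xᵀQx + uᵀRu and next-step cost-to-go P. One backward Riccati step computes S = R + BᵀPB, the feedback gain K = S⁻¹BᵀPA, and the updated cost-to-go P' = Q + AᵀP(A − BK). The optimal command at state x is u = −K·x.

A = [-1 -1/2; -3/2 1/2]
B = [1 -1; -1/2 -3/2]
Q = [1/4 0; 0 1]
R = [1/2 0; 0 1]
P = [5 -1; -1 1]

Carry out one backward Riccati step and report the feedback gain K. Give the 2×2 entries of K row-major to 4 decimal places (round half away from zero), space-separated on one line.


-0.1307 -0.5427 0.7286 -0.0503

BᵀP = [5.5000 -1.5000; -3.5000 -0.5000]
S = R + BᵀPB = [1/2 0; 0 1] + [6.2500 -3.2500; -3.2500 4.2500] = [6.7500 -3.2500; -3.2500 5.2500]
BᵀPA = [-3.2500 -3.5000; 4.2500 1.5000]
K = S⁻¹·BᵀPA = [-0.1307 -0.5427; 0.7286 -0.0503]
A−BK = [-0.1407 -0.0075; -0.4724 0.1533]
AᵀP(A−BK) = [0.7286 -0.0503; -0.0503 0.1759]
P' = Q + AᵀP(A−BK) = [0.9786 -0.0503; -0.0503 1.1759]
tr(P') = 2.1545


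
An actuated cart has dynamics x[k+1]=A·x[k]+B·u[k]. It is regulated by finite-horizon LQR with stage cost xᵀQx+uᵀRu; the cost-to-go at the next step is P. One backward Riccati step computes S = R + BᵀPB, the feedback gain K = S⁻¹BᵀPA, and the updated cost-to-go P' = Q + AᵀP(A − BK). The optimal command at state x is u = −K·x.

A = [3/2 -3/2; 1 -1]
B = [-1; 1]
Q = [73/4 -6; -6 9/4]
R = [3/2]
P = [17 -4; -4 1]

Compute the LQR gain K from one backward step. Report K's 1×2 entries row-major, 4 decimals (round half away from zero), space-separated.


-0.9636 0.9636

BᵀP = [-21.0000 5.0000]
S = R + BᵀPB = [3/2] + [26.0000] = [27.5000]
BᵀPA = [-26.5000 26.5000]
K = S⁻¹·BᵀPA = [-0.9636 0.9636]
A−BK = [0.5364 -0.5364; 1.9636 -1.9636]
AᵀP(A−BK) = [1.7136 -1.7136; -1.7136 1.7136]
P' = Q + AᵀP(A−BK) = [19.9636 -7.7136; -7.7136 3.9636]
tr(P') = 23.9273


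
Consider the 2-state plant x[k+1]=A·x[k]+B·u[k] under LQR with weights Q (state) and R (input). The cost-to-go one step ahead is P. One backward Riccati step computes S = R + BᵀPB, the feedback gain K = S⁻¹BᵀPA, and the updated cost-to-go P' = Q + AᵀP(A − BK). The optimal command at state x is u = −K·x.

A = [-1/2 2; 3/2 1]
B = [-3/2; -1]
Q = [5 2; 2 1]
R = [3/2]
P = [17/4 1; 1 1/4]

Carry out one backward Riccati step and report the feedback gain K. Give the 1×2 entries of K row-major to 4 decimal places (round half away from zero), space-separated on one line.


0.0742 -1.1528

BᵀP = [-7.3750 -1.7500]
S = R + BᵀPB = [3/2] + [12.8125] = [14.3125]
BᵀPA = [1.0625 -16.5000]
K = S⁻¹·BᵀPA = [0.0742 -1.1528]
A−BK = [-0.3886 0.2707; 1.5742 -0.1528]
AᵀP(A−BK) = [0.0461 -0.1501; -0.1501 2.2282]
P' = Q + AᵀP(A−BK) = [5.0461 1.8499; 1.8499 3.2282]
tr(P') = 8.2743


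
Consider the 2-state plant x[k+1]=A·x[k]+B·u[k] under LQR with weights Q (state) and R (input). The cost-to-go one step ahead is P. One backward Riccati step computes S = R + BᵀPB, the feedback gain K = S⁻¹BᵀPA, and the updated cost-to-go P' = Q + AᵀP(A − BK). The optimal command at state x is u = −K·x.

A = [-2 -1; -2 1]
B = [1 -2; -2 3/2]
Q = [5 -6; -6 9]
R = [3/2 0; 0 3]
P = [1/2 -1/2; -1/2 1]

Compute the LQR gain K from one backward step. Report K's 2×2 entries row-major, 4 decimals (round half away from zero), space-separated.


BᵀP = [1.5000 -2.5000; -1.7500 2.5000]
S = R + BᵀPB = [3/2 0; 0 3] + [6.5000 -6.7500; -6.7500 7.2500] = [8.0000 -6.7500; -6.7500 10.2500]
BᵀPA = [2.0000 -4.0000; -1.5000 4.2500]
K = S⁻¹·BᵀPA = [0.2847 -0.3379; 0.0412 0.1921]
A−BK = [-2.2024 -0.2779; -1.4923 0.0360]
AᵀP(A−BK) = [1.4923 -0.0360; -0.0360 0.3319]
P' = Q + AᵀP(A−BK) = [6.4923 -6.0360; -6.0360 9.3319]
tr(P') = 15.8242

0.2847 -0.3379 0.0412 0.1921


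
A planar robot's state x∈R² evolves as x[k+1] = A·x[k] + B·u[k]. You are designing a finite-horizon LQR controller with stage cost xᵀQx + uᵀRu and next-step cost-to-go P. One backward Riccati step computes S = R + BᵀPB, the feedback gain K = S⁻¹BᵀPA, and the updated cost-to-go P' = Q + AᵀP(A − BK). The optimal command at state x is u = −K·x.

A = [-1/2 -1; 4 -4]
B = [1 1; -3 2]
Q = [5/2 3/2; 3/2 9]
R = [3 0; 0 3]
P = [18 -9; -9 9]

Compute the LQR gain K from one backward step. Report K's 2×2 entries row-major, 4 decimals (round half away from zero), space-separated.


-0.9912 0.4346 0.4399 -1.1555

BᵀP = [45.0000 -36.0000; 0.0000 9.0000]
S = R + BᵀPB = [3 0; 0 3] + [153.0000 -27.0000; -27.0000 18.0000] = [156.0000 -27.0000; -27.0000 21.0000]
BᵀPA = [-166.5000 99.0000; 36.0000 -36.0000]
K = S⁻¹·BᵀPA = [-0.9912 0.4346; 0.4399 -1.1555]
A−BK = [0.0512 -0.2792; 0.1466 -0.3852]
AᵀP(A−BK) = [3.6334 -3.0371; -3.0371 5.3746]
P' = Q + AᵀP(A−BK) = [6.1334 -1.5371; -1.5371 14.3746]
tr(P') = 20.5080


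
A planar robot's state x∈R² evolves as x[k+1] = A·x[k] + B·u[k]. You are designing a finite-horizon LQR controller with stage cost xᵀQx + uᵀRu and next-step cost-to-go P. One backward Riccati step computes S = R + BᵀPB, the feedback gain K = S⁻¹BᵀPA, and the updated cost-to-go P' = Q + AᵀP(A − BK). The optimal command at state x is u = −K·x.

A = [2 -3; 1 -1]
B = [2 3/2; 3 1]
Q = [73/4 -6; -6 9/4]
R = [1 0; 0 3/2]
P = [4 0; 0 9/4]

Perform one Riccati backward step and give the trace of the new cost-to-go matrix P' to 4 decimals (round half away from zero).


28.4818

BᵀP = [8.0000 6.7500; 6.0000 2.2500]
S = R + BᵀPB = [1 0; 0 3/2] + [36.2500 18.7500; 18.7500 11.2500] = [37.2500 18.7500; 18.7500 12.7500]
BᵀPA = [22.7500 -30.7500; 14.2500 -20.2500]
K = S⁻¹·BᵀPA = [0.1854 -0.1003; 0.8450 -1.4407]
A−BK = [0.3617 -0.6383; -0.4012 0.7416]
AᵀP(A−BK) = [1.9909 -3.4377; -3.4377 5.9909]
P' = Q + AᵀP(A−BK) = [20.2409 -9.4377; -9.4377 8.2409]
tr(P') = 28.4818


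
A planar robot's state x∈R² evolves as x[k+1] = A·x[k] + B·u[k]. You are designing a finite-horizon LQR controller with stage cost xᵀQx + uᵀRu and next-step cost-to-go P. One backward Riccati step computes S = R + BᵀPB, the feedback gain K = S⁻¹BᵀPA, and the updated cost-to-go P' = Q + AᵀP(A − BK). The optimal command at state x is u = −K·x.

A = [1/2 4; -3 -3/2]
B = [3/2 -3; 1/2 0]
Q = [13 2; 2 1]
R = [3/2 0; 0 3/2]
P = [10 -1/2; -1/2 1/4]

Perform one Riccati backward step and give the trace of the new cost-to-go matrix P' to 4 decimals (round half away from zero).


BᵀP = [14.7500 -0.6250; -30.0000 1.5000]
S = R + BᵀPB = [3/2 0; 0 3/2] + [21.8125 -44.2500; -44.2500 90.0000] = [23.3125 -44.2500; -44.2500 91.5000]
BᵀPA = [9.2500 59.9375; -19.5000 -122.2500]
K = S⁻¹·BᵀPA = [-0.0943 0.4269; -0.2587 -1.1296]
A−BK = [-0.1347 -0.0292; -2.9529 -1.7134]
AᵀP(A−BK) = [2.0773 1.5237; 1.5237 2.8799]
P' = Q + AᵀP(A−BK) = [15.0773 3.5237; 3.5237 3.8799]
tr(P') = 18.9572

18.9572


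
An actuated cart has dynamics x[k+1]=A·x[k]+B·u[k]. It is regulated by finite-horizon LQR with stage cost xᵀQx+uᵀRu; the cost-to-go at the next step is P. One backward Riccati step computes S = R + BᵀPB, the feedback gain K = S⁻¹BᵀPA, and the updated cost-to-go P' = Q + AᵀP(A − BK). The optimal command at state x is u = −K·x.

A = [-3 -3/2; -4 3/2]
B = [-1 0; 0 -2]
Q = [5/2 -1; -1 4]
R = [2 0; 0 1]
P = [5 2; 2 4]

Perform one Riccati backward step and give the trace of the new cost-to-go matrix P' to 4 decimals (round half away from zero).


BᵀP = [-5.0000 -2.0000; -4.0000 -8.0000]
S = R + BᵀPB = [2 0; 0 1] + [5.0000 4.0000; 4.0000 16.0000] = [7.0000 4.0000; 4.0000 17.0000]
BᵀPA = [23.0000 4.5000; 44.0000 -6.0000]
K = S⁻¹·BᵀPA = [2.0874 0.9757; 2.0971 -0.5825]
A−BK = [-0.9126 -0.5243; 0.1942 0.3350]
AᵀP(A−BK) = [16.7184 4.6893; 4.6893 3.3641]
P' = Q + AᵀP(A−BK) = [19.2184 3.6893; 3.6893 7.3641]
tr(P') = 26.5825

26.5825


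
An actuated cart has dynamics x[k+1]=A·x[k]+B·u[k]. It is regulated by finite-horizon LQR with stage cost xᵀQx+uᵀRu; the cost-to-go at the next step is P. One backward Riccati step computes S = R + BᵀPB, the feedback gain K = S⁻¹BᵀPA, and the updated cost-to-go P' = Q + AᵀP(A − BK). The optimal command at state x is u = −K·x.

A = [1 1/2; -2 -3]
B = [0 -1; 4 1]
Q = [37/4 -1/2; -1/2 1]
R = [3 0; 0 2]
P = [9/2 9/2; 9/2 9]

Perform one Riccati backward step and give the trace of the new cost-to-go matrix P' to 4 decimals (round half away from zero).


13.0959

BᵀP = [18.0000 36.0000; 0.0000 4.5000]
S = R + BᵀPB = [3 0; 0 2] + [144.0000 18.0000; 18.0000 4.5000] = [147.0000 18.0000; 18.0000 6.5000]
BᵀPA = [-54.0000 -99.0000; -9.0000 -13.5000]
K = S⁻¹·BᵀPA = [-0.2993 -0.6342; -0.5558 -0.3207]
A−BK = [0.4442 0.1793; -0.2470 -0.1425]
AᵀP(A−BK) = [1.3361 1.1170; 1.1170 1.5098]
P' = Q + AᵀP(A−BK) = [10.5861 0.6170; 0.6170 2.5098]
tr(P') = 13.0959


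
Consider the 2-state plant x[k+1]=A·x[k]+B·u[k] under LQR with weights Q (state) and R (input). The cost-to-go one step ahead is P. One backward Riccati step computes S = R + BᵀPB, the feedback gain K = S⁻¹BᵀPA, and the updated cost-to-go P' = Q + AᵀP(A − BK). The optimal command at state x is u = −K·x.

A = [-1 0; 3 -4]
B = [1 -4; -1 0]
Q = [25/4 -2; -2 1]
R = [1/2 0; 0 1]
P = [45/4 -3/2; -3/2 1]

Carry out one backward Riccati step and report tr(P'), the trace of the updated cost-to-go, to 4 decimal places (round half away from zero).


BᵀP = [12.7500 -2.5000; -45.0000 6.0000]
S = R + BᵀPB = [1/2 0; 0 1] + [15.2500 -51.0000; -51.0000 180.0000] = [15.7500 -51.0000; -51.0000 181.0000]
BᵀPA = [-20.2500 10.0000; 63.0000 -24.0000]
K = S⁻¹·BᵀPA = [-1.8108 2.3463; -0.1622 0.5285]
A−BK = [0.1622 -0.2322; 1.1892 -1.6537]
AᵀP(A−BK) = [2.7973 -3.7838; -3.7838 5.2212]
P' = Q + AᵀP(A−BK) = [9.0473 -5.7838; -5.7838 6.2212]
tr(P') = 15.2685

15.2685


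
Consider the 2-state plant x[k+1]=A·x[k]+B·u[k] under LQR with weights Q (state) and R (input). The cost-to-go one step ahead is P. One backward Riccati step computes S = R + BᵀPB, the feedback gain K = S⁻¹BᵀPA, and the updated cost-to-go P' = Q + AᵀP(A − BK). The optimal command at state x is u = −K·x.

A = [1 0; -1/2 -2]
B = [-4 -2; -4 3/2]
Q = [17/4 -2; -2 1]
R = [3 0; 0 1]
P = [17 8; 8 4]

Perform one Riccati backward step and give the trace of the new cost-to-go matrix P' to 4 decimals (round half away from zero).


5.7091

BᵀP = [-100.0000 -48.0000; -22.0000 -10.0000]
S = R + BᵀPB = [3 0; 0 1] + [592.0000 128.0000; 128.0000 29.0000] = [595.0000 128.0000; 128.0000 30.0000]
BᵀPA = [-76.0000 96.0000; -17.0000 20.0000]
K = S⁻¹·BᵀPA = [-0.0709 0.2183; -0.2640 -0.2647]
A−BK = [0.1883 0.3438; -0.3878 -0.7299]
AᵀP(A−BK) = [0.1207 0.0900; 0.0900 0.3383]
P' = Q + AᵀP(A−BK) = [4.3707 -1.9100; -1.9100 1.3383]
tr(P') = 5.7091


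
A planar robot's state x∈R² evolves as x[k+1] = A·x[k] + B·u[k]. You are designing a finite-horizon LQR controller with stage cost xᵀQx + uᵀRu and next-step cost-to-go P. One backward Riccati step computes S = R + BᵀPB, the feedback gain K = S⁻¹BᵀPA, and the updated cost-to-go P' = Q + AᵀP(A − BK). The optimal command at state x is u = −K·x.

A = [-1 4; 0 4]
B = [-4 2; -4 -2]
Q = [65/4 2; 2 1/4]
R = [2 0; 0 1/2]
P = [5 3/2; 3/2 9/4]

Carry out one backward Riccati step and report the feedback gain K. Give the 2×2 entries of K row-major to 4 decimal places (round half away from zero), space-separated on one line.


0.1243 -0.9855 -0.2437 0.0182

BᵀP = [-26.0000 -15.0000; 7.0000 -1.5000]
S = R + BᵀPB = [2 0; 0 1/2] + [164.0000 -22.0000; -22.0000 17.0000] = [166.0000 -22.0000; -22.0000 17.5000]
BᵀPA = [26.0000 -164.0000; -7.0000 22.0000]
K = S⁻¹·BᵀPA = [0.1243 -0.9855; -0.2437 0.0182]
A−BK = [-0.0153 0.0215; 0.0099 0.0942]
AᵀP(A−BK) = [0.0615 -0.2487; -0.2487 1.9711]
P' = Q + AᵀP(A−BK) = [16.3115 1.7513; 1.7513 2.2211]
tr(P') = 18.5326


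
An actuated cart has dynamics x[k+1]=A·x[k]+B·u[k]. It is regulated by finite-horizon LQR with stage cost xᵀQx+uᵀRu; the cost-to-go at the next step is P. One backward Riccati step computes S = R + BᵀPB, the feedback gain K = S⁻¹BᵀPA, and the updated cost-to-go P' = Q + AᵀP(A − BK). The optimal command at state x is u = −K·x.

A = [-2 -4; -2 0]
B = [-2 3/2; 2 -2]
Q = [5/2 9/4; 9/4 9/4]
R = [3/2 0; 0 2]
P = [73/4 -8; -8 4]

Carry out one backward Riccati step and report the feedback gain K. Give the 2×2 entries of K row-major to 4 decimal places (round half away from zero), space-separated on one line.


0.3722 1.0345 0.0039 -0.3958

BᵀP = [-52.5000 24.0000; 43.3750 -20.0000]
S = R + BᵀPB = [3/2 0; 0 2] + [153.0000 -126.7500; -126.7500 105.0625] = [154.5000 -126.7500; -126.7500 107.0625]
BᵀPA = [57.0000 210.0000; -46.7500 -173.5000]
K = S⁻¹·BᵀPA = [0.3722 1.0345; 0.0039 -0.3958]
A−BK = [-1.2616 -1.3373; -2.7364 -2.8606]
AᵀP(A−BK) = [3.9708 4.5291; 4.5291 6.0808]
P' = Q + AᵀP(A−BK) = [6.4708 6.7791; 6.7791 8.3308]
tr(P') = 14.8016


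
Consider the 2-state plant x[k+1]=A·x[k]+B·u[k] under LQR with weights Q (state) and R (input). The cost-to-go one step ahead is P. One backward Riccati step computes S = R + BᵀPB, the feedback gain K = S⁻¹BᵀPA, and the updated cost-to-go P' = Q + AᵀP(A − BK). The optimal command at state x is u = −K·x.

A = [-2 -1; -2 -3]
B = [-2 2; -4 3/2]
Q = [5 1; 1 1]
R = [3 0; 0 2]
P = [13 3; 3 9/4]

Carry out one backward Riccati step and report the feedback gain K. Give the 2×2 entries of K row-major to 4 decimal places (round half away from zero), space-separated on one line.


0.3103 0.6158 -0.6382 0.0264

BᵀP = [-38.0000 -15.0000; 30.5000 9.3750]
S = R + BᵀPB = [3 0; 0 2] + [136.0000 -98.5000; -98.5000 75.0625] = [139.0000 -98.5000; -98.5000 77.0625]
BᵀPA = [106.0000 83.0000; -79.7500 -58.6250]
K = S⁻¹·BᵀPA = [0.3103 0.6158; -0.6382 0.0264]
A−BK = [-0.1029 0.1789; 0.1986 -0.5763]
AᵀP(A−BK) = [1.2074 0.3273; 0.3273 1.6838]
P' = Q + AᵀP(A−BK) = [6.2074 1.3273; 1.3273 2.6838]
tr(P') = 8.8912


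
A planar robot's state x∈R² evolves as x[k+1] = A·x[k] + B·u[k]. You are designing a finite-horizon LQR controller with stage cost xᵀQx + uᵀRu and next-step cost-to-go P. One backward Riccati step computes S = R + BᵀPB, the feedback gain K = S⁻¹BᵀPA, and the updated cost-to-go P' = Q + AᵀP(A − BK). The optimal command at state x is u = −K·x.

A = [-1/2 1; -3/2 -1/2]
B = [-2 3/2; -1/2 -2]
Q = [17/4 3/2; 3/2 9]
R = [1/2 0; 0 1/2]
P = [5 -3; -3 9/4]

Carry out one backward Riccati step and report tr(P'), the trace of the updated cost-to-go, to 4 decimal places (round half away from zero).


BᵀP = [-8.5000 4.8750; 13.5000 -9.0000]
S = R + BᵀPB = [1/2 0; 0 1/2] + [14.5625 -22.5000; -22.5000 38.2500] = [15.0625 -22.5000; -22.5000 38.7500]
BᵀPA = [-3.0625 -10.9375; 6.7500 18.0000]
K = S⁻¹·BᵀPA = [0.4289 -0.2432; 0.4232 0.3233]
A−BK = [-0.2771 0.0287; -0.4392 0.0250]
AᵀP(A−BK) = [0.2692 0.0104; 0.0104 0.0830]
P' = Q + AᵀP(A−BK) = [4.5192 1.5104; 1.5104 9.0830]
tr(P') = 13.6023

13.6023


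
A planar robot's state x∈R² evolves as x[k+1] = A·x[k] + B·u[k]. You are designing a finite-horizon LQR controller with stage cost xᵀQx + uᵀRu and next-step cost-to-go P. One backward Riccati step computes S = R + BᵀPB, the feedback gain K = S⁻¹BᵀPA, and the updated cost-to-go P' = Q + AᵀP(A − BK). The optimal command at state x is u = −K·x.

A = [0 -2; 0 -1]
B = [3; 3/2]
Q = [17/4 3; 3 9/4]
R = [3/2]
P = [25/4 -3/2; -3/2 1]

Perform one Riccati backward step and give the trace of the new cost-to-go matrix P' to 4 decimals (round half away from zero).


BᵀP = [16.5000 -3.0000]
S = R + BᵀPB = [3/2] + [45.0000] = [46.5000]
BᵀPA = [0.0000 -30.0000]
K = S⁻¹·BᵀPA = [0.0000 -0.6452]
A−BK = [0.0000 -0.0645; 0.0000 -0.0323]
AᵀP(A−BK) = [0.0000 0.0000; 0.0000 0.6452]
P' = Q + AᵀP(A−BK) = [4.2500 3.0000; 3.0000 2.8952]
tr(P') = 7.1452

7.1452


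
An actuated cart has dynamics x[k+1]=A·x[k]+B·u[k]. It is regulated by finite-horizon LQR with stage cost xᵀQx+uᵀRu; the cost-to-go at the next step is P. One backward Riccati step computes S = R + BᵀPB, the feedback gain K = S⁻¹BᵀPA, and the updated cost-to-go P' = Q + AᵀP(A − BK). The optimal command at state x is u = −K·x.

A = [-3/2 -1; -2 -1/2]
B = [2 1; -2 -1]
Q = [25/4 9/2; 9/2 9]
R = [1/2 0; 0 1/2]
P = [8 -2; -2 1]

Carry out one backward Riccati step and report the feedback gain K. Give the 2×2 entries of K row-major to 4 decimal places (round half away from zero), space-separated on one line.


BᵀP = [20.0000 -6.0000; 10.0000 -3.0000]
S = R + BᵀPB = [1/2 0; 0 1/2] + [52.0000 26.0000; 26.0000 13.0000] = [52.5000 26.0000; 26.0000 13.5000]
BᵀPA = [-18.0000 -17.0000; -9.0000 -8.5000]
K = S⁻¹·BᵀPA = [-0.2748 -0.2595; -0.1374 -0.1298]
A−BK = [-0.8130 -0.3511; -2.6870 -1.1489]
AᵀP(A−BK) = [3.8168 1.6603; 1.6603 0.7347]
P' = Q + AᵀP(A−BK) = [10.0668 6.1603; 6.1603 9.7347]
tr(P') = 19.8015

-0.2748 -0.2595 -0.1374 -0.1298


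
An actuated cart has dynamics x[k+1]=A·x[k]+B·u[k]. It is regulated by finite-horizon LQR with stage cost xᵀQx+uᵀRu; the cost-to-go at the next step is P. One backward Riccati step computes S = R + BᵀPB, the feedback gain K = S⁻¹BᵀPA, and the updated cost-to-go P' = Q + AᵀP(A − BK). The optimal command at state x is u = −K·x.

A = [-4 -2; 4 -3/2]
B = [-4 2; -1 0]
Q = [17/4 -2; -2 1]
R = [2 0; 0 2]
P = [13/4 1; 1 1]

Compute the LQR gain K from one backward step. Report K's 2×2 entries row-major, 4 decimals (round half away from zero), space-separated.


BᵀP = [-14.0000 -5.0000; 6.5000 2.0000]
S = R + BᵀPB = [2 0; 0 2] + [61.0000 -28.0000; -28.0000 13.0000] = [63.0000 -28.0000; -28.0000 15.0000]
BᵀPA = [36.0000 35.5000; -18.0000 -16.0000]
K = S⁻¹·BᵀPA = [0.2236 0.5248; -0.7826 -0.0870]
A−BK = [-1.5404 0.2733; 4.2236 -0.9752]
AᵀP(A−BK) = [13.8634 -2.4596; -2.4596 1.2267]
P' = Q + AᵀP(A−BK) = [18.1134 -4.4596; -4.4596 2.2267]
tr(P') = 20.3401

0.2236 0.5248 -0.7826 -0.0870


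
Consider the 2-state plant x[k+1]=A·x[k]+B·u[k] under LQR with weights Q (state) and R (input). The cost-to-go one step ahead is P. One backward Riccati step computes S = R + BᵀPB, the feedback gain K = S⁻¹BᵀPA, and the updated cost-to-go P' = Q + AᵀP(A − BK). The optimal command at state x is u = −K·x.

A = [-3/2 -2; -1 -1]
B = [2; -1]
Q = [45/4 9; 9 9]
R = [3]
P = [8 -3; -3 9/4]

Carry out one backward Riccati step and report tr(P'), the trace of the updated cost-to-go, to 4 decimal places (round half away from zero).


BᵀP = [19.0000 -8.2500]
S = R + BᵀPB = [3] + [46.2500] = [49.2500]
BᵀPA = [-20.2500 -29.7500]
K = S⁻¹·BᵀPA = [-0.4112 -0.6041]
A−BK = [-0.6777 -0.7919; -1.4112 -1.6041]
AᵀP(A−BK) = [2.9239 3.5178; 3.5178 4.2792]
P' = Q + AᵀP(A−BK) = [14.1739 12.5178; 12.5178 13.2792]
tr(P') = 27.4530

27.4530
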